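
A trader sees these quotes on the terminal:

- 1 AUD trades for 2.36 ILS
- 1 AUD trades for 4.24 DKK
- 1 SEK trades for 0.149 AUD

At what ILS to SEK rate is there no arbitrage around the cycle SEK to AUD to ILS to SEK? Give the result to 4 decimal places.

2.8438

Known legs of the cycle: 0.149 × 2.36 = 0.35164
For no arbitrage the full-cycle product must be 1, so the missing rate is 1 / 0.35164 ≈ 2.843818.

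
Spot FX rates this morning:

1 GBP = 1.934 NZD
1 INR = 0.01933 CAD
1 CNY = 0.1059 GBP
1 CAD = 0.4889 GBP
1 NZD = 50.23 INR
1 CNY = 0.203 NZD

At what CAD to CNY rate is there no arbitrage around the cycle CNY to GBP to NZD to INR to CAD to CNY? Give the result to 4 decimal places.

Known legs of the cycle: 0.1059 × 1.934 × 50.23 × 0.01933 = 0.19886001234654
For no arbitrage the full-cycle product must be 1, so the missing rate is 1 / 0.19886001234654 ≈ 5.028663.

5.0287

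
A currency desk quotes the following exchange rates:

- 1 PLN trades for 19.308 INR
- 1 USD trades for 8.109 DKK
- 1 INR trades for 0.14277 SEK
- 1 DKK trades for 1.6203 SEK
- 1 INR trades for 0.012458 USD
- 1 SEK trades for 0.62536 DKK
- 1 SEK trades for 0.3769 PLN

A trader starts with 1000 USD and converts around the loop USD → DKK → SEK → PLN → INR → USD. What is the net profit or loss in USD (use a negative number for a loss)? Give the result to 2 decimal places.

191.17

1000 USD × 8.109 = 8109 DKK
8109 DKK × 1.6203 = 13139.0127 SEK
13139.0127 SEK × 0.3769 = 4952.09388663 PLN
4952.09388663 PLN × 19.308 = 95615.02876305204 INR
95615.02876305204 INR × 0.012458 = 1191.17202833010231432 USD
Net change: 1191.17202833010231432 − 1000 = 191.17202833010231432 USD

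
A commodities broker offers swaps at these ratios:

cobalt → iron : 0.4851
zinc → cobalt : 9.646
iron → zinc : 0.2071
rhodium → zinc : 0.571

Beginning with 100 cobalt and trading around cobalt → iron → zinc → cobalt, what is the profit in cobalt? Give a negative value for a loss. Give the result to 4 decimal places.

-3.0922

100 cobalt × 0.4851 = 48.51 iron
48.51 iron × 0.2071 = 10.046421 zinc
10.046421 zinc × 9.646 = 96.907776966 cobalt
Net change: 96.907776966 − 100 = -3.092223034 cobalt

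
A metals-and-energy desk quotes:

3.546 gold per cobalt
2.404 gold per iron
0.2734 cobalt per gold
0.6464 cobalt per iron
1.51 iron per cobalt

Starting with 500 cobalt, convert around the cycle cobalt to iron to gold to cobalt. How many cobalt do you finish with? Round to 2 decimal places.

500 cobalt × 1.51 = 755 iron
755 iron × 2.404 = 1815.02 gold
1815.02 gold × 0.2734 = 496.226468 cobalt

496.23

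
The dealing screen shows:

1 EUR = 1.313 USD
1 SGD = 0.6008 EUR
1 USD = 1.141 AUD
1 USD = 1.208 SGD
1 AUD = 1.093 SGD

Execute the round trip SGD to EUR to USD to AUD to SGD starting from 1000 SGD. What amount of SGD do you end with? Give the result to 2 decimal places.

1000 SGD × 0.6008 = 600.8 EUR
600.8 EUR × 1.313 = 788.8504 USD
788.8504 USD × 1.141 = 900.0783064 AUD
900.0783064 AUD × 1.093 = 983.7855888952 SGD

983.79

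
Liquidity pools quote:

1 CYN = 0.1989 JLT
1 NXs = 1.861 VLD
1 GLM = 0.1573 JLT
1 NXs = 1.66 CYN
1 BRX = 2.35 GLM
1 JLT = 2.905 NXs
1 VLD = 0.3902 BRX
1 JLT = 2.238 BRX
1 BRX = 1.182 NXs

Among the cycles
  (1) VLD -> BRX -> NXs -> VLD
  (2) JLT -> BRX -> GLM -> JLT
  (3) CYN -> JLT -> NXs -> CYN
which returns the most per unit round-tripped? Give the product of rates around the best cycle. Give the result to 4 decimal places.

(1) 0.3902 × 1.182 × 1.861 = 0.85832
(2) 2.238 × 2.35 × 0.1573 = 0.82729
(3) 0.1989 × 2.905 × 1.66 = 0.95916
Highest is cycle (3) at 0.9592 (≤1, no arbitrage).

0.9592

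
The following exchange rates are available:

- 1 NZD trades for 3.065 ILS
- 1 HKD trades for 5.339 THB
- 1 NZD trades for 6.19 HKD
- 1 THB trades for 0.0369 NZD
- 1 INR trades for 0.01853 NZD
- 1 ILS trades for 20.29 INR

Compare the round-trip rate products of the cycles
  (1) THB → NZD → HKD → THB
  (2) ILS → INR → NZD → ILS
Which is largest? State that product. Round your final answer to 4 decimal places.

1.2195

(1) 0.0369 × 6.19 × 5.339 = 1.21949
(2) 20.29 × 0.01853 × 3.065 = 1.15236
Highest is cycle (1) at 1.2195 (>1, arbitrage).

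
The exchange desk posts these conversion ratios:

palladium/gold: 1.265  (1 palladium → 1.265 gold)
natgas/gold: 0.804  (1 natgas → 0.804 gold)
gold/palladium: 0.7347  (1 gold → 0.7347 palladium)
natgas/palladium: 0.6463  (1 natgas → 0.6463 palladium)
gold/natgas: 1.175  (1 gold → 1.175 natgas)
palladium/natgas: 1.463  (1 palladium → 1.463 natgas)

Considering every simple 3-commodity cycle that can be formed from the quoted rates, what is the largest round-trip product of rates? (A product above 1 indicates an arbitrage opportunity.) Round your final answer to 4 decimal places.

gold→natgas→palladium→gold: 1.175 × 0.6463 × 1.265 = 0.96064
gold→palladium→natgas→gold: 0.7347 × 1.463 × 0.804 = 0.86419
Maximum is gold→natgas→palladium→gold at 0.9606; no arbitrage — every cycle loses value.

0.9606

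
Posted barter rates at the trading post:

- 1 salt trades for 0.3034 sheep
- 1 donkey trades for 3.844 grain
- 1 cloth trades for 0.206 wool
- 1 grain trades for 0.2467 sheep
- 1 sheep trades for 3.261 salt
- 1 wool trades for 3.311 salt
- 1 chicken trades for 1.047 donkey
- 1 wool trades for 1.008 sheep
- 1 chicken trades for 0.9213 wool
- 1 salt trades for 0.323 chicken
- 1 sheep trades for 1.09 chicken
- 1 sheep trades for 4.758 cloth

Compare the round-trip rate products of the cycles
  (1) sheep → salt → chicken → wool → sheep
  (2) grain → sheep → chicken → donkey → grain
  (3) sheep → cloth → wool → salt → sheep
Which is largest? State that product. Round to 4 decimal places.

1.0822

(1) 3.261 × 0.323 × 0.9213 × 1.008 = 0.97817
(2) 0.2467 × 1.09 × 1.047 × 3.844 = 1.08225
(3) 4.758 × 0.206 × 3.311 × 0.3034 = 0.98461
Highest is cycle (2) at 1.0822 (>1, arbitrage).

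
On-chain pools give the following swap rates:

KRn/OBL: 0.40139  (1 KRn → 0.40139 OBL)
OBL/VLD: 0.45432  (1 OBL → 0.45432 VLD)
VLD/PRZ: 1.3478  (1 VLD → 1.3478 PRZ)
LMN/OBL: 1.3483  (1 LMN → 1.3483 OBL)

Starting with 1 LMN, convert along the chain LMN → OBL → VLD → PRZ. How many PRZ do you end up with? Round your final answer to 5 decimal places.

0.82561

1 LMN × 1.3483 = 1.3483 OBL
1.3483 OBL × 0.45432 = 0.612559656 VLD
0.612559656 VLD × 1.3478 = 0.8256079043568 PRZ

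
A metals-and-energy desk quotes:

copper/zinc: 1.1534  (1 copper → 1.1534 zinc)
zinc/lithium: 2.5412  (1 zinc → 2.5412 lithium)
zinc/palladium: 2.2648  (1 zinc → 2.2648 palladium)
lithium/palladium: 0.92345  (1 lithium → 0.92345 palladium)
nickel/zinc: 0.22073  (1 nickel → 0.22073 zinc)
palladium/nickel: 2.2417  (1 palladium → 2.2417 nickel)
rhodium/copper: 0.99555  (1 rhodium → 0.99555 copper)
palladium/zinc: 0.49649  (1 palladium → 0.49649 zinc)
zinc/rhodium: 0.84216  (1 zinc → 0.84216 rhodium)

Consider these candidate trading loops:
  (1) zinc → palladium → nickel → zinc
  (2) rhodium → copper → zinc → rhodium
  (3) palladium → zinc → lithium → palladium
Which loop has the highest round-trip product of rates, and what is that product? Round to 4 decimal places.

(1) 2.2648 × 2.2417 × 0.22073 = 1.12065
(2) 0.99555 × 1.1534 × 0.84216 = 0.96702
(3) 0.49649 × 2.5412 × 0.92345 = 1.16510
Highest is cycle (3) at 1.1651 (>1, arbitrage).

1.1651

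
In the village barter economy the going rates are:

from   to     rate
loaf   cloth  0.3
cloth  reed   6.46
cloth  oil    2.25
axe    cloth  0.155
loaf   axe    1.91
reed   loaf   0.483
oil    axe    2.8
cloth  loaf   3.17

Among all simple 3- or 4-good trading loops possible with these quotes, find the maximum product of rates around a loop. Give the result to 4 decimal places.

axe→cloth→oil→axe: 0.155 × 2.25 × 2.8 = 0.97650
axe→cloth→loaf→axe: 0.155 × 3.17 × 1.91 = 0.93848
loaf→cloth→reed→loaf: 0.3 × 6.46 × 0.483 = 0.93605
axe→cloth→reed→loaf→axe: 0.155 × 6.46 × 0.483 × 1.91 = 0.92373
Maximum is axe→cloth→oil→axe at 0.9765; no arbitrage — every cycle loses value.

0.9765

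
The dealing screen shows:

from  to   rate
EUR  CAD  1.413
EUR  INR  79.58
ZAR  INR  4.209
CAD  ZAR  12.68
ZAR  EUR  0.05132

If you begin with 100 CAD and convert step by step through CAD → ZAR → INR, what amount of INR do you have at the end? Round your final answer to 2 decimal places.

100 CAD × 12.68 = 1268 ZAR
1268 ZAR × 4.209 = 5337.012 INR

5337.01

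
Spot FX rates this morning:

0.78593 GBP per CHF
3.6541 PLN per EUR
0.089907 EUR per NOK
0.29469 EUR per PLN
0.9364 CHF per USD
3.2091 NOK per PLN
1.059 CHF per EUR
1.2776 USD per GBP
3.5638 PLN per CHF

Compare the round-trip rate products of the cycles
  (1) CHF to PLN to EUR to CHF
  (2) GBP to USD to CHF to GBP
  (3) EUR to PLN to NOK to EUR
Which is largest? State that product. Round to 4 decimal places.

(1) 3.5638 × 0.29469 × 1.059 = 1.11218
(2) 1.2776 × 0.9364 × 0.78593 = 0.94024
(3) 3.6541 × 3.2091 × 0.089907 = 1.05428
Highest is cycle (1) at 1.1122 (>1, arbitrage).

1.1122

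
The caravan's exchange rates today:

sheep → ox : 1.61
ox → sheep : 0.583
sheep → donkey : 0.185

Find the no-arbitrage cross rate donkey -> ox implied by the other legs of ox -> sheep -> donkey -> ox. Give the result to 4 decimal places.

9.2717

Known legs of the cycle: 0.583 × 0.185 = 0.107855
For no arbitrage the full-cycle product must be 1, so the missing rate is 1 / 0.107855 ≈ 9.271707.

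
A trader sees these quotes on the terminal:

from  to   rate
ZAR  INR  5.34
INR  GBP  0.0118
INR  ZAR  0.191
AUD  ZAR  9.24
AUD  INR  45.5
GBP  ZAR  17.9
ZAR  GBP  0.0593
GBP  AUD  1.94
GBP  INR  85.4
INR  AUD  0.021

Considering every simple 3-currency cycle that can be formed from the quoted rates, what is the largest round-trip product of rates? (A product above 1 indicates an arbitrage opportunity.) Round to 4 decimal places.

1.1279

GBP→ZAR→INR→GBP: 17.9 × 5.34 × 0.0118 = 1.12791
AUD→ZAR→GBP→AUD: 9.24 × 0.0593 × 1.94 = 1.06299
AUD→INR→GBP→AUD: 45.5 × 0.0118 × 1.94 = 1.04159
AUD→ZAR→INR→AUD: 9.24 × 5.34 × 0.021 = 1.03617
GBP→INR→ZAR→GBP: 85.4 × 0.191 × 0.0593 = 0.96727
Maximum is GBP→ZAR→INR→GBP at 1.1279; arbitrage exists.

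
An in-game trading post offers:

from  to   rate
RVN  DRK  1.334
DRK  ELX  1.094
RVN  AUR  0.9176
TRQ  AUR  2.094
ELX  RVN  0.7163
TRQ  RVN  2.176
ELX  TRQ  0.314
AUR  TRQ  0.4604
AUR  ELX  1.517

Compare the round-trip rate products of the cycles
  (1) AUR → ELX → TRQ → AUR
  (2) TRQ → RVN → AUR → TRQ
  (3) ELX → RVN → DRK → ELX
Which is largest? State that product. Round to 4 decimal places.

(1) 1.517 × 0.314 × 2.094 = 0.99745
(2) 2.176 × 0.9176 × 0.4604 = 0.91928
(3) 0.7163 × 1.334 × 1.094 = 1.04537
Highest is cycle (3) at 1.0454 (>1, arbitrage).

1.0454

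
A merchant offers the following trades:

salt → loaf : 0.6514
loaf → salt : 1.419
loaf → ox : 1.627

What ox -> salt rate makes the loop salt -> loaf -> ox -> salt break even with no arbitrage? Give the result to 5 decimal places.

0.94355

Known legs of the cycle: 0.6514 × 1.627 = 1.0598278
For no arbitrage the full-cycle product must be 1, so the missing rate is 1 / 1.0598278 ≈ 0.9435495.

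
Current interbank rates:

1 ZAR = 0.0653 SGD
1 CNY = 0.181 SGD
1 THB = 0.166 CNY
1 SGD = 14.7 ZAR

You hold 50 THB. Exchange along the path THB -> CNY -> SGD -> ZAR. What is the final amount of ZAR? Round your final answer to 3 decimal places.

22.084

50 THB × 0.166 = 8.3 CNY
8.3 CNY × 0.181 = 1.5023 SGD
1.5023 SGD × 14.7 = 22.08381 ZAR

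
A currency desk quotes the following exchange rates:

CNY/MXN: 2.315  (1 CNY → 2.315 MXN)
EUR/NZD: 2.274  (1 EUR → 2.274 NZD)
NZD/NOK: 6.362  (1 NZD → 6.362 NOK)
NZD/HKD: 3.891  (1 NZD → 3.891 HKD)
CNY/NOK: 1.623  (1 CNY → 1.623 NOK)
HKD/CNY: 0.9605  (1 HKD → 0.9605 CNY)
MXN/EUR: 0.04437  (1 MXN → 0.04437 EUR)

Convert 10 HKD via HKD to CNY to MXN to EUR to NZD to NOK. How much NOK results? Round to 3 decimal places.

14.273

10 HKD × 0.9605 = 9.605 CNY
9.605 CNY × 2.315 = 22.235575 MXN
22.235575 MXN × 0.04437 = 0.98659246275 EUR
0.98659246275 EUR × 2.274 = 2.2435112602935 NZD
2.2435112602935 NZD × 6.362 = 14.273218637987247 NOK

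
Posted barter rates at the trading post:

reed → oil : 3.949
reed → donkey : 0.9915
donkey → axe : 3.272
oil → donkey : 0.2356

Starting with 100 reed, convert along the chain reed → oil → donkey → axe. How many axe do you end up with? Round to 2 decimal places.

100 reed × 3.949 = 394.9 oil
394.9 oil × 0.2356 = 93.03844 donkey
93.03844 donkey × 3.272 = 304.42177568 axe

304.42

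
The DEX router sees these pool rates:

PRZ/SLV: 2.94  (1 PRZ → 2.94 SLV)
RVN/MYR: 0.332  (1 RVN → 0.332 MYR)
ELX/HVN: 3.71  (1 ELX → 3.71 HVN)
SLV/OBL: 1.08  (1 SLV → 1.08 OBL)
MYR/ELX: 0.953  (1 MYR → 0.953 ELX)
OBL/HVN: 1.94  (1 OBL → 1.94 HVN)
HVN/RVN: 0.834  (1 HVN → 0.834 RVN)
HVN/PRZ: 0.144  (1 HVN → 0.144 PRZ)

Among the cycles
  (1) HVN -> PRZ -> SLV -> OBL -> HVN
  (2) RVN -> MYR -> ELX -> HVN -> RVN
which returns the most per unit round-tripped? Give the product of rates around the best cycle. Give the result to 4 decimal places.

(1) 0.144 × 2.94 × 1.08 × 1.94 = 0.88702
(2) 0.332 × 0.953 × 3.71 × 0.834 = 0.97897
Highest is cycle (2) at 0.9790 (≤1, no arbitrage).

0.9790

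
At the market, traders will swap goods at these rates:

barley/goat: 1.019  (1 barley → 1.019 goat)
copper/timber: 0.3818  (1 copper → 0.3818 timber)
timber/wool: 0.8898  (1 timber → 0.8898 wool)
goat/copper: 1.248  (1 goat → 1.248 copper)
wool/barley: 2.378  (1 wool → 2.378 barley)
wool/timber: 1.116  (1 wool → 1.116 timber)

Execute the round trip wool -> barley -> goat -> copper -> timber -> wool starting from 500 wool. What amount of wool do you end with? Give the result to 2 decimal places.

500 wool × 2.378 = 1189 barley
1189 barley × 1.019 = 1211.591 goat
1211.591 goat × 1.248 = 1512.065568 copper
1512.065568 copper × 0.3818 = 577.3066338624 timber
577.3066338624 timber × 0.8898 = 513.68744281076352 wool

513.69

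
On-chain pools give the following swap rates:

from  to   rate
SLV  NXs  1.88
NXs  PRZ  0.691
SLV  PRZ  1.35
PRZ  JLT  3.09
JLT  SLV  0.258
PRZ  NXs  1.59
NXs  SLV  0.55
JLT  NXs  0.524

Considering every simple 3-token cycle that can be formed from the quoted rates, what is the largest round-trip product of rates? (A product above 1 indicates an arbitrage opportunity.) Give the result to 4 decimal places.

1.1806

NXs→SLV→PRZ→NXs: 0.55 × 1.35 × 1.59 = 1.18058
NXs→PRZ→JLT→NXs: 0.691 × 3.09 × 0.524 = 1.11884
SLV→PRZ→JLT→SLV: 1.35 × 3.09 × 0.258 = 1.07625
Maximum is NXs→SLV→PRZ→NXs at 1.1806; arbitrage exists.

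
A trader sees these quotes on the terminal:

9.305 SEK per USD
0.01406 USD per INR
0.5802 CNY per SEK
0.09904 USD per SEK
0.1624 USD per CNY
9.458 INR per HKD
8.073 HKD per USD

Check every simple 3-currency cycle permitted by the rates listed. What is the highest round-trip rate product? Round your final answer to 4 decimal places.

INR→USD→HKD→INR: 0.01406 × 8.073 × 9.458 = 1.07354
SEK→CNY→USD→SEK: 0.5802 × 0.1624 × 9.305 = 0.87676
Maximum is INR→USD→HKD→INR at 1.0735; arbitrage exists.

1.0735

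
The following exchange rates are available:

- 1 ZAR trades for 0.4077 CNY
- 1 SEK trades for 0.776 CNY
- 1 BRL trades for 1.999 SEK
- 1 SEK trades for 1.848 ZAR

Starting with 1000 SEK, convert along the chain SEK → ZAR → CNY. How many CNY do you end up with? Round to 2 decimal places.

753.43

1000 SEK × 1.848 = 1848 ZAR
1848 ZAR × 0.4077 = 753.4296 CNY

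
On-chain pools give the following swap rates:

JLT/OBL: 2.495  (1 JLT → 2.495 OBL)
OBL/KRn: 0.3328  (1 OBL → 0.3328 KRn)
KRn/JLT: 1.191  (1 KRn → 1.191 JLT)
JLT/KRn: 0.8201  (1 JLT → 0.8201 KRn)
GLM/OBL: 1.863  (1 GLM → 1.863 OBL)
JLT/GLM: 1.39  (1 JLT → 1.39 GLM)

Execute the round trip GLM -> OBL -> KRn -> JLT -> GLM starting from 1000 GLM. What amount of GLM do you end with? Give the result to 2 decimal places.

1026.41

1000 GLM × 1.863 = 1863 OBL
1863 OBL × 0.3328 = 620.0064 KRn
620.0064 KRn × 1.191 = 738.4276224 JLT
738.4276224 JLT × 1.39 = 1026.414395136 GLM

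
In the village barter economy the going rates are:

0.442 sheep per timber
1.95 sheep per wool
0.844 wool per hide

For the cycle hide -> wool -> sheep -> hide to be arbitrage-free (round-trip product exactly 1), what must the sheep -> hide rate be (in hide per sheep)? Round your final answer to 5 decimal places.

0.60761

Known legs of the cycle: 0.844 × 1.95 = 1.6458
For no arbitrage the full-cycle product must be 1, so the missing rate is 1 / 1.6458 ≈ 0.6076072.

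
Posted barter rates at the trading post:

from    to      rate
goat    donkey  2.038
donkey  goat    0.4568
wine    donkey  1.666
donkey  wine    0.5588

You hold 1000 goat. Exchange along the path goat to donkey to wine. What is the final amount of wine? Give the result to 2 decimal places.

1000 goat × 2.038 = 2038 donkey
2038 donkey × 0.5588 = 1138.8344 wine

1138.83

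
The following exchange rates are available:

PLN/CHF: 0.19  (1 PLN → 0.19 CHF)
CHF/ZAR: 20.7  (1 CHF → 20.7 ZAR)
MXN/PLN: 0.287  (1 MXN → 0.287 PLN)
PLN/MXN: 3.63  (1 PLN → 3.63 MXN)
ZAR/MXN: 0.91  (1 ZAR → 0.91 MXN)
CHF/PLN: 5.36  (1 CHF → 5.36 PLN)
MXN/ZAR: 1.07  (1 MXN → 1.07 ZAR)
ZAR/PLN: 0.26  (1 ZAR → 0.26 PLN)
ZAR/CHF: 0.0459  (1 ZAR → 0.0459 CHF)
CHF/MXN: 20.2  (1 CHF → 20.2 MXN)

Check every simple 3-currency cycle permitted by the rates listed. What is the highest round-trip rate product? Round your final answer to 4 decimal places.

PLN→CHF→MXN→PLN: 0.19 × 20.2 × 0.287 = 1.10151
ZAR→PLN→CHF→ZAR: 0.26 × 0.19 × 20.7 = 1.02258
ZAR→PLN→MXN→ZAR: 0.26 × 3.63 × 1.07 = 1.00987
ZAR→CHF→MXN→ZAR: 0.0459 × 20.2 × 1.07 = 0.99208
Maximum is PLN→CHF→MXN→PLN at 1.1015; arbitrage exists.

1.1015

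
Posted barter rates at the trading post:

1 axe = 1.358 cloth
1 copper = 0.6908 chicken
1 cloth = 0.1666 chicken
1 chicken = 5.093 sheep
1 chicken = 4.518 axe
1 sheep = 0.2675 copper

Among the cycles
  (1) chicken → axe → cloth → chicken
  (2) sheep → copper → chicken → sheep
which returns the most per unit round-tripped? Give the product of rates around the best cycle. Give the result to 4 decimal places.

1.0222

(1) 4.518 × 1.358 × 0.1666 = 1.02216
(2) 0.2675 × 0.6908 × 5.093 = 0.94113
Highest is cycle (1) at 1.0222 (>1, arbitrage).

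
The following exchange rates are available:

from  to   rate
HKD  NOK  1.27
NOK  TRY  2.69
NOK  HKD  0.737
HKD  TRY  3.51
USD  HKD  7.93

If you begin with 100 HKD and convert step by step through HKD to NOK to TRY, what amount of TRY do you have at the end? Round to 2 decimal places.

100 HKD × 1.27 = 127 NOK
127 NOK × 2.69 = 341.63 TRY

341.63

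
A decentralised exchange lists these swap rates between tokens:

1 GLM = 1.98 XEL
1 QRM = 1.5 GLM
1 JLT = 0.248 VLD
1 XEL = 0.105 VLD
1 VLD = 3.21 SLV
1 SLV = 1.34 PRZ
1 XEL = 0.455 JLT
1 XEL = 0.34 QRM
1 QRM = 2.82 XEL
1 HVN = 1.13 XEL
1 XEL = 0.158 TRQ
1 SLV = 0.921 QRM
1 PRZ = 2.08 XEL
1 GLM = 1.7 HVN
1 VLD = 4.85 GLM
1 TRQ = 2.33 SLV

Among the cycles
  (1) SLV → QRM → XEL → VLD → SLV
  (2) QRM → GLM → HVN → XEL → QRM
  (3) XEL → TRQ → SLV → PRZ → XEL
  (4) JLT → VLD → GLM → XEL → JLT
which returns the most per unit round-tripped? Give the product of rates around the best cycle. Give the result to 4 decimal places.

(1) 0.921 × 2.82 × 0.105 × 3.21 = 0.87539
(2) 1.5 × 1.7 × 1.13 × 0.34 = 0.97971
(3) 0.158 × 2.33 × 1.34 × 2.08 = 1.02608
(4) 0.248 × 4.85 × 1.98 × 0.455 = 1.08360
Highest is cycle (4) at 1.0836 (>1, arbitrage).

1.0836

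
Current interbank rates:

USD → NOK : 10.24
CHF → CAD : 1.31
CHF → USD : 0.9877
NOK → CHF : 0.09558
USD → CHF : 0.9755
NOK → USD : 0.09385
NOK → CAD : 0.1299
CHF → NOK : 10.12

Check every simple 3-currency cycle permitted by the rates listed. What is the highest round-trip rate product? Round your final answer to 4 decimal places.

0.9667

CHF→USD→NOK→CHF: 0.9877 × 10.24 × 0.09558 = 0.96670
CHF→NOK→USD→CHF: 10.12 × 0.09385 × 0.9755 = 0.92649
Maximum is CHF→USD→NOK→CHF at 0.9667; no arbitrage — every cycle loses value.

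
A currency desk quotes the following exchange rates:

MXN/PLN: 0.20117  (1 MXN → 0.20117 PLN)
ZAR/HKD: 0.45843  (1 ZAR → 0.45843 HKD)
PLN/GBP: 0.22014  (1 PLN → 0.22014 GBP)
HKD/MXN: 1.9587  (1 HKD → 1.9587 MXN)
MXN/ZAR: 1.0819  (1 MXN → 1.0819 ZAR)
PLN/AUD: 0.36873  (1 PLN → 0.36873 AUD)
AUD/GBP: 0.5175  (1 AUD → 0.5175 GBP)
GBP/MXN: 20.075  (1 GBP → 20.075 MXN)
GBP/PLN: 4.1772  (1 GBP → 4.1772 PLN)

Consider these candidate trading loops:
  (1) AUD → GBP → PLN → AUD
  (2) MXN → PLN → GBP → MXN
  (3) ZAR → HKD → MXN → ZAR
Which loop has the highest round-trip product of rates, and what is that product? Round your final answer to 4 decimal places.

0.9715

(1) 0.5175 × 4.1772 × 0.36873 = 0.79708
(2) 0.20117 × 0.22014 × 20.075 = 0.88903
(3) 0.45843 × 1.9587 × 1.0819 = 0.97147
Highest is cycle (3) at 0.9715 (≤1, no arbitrage).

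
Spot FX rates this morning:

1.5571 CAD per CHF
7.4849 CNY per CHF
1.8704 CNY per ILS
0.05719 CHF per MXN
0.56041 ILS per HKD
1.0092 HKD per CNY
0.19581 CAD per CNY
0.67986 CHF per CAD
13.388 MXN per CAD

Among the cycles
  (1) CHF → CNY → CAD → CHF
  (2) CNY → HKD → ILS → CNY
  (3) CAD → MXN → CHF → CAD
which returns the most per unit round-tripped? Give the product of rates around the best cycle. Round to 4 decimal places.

(1) 7.4849 × 0.19581 × 0.67986 = 0.99642
(2) 1.0092 × 0.56041 × 1.8704 = 1.05783
(3) 13.388 × 0.05719 × 1.5571 = 1.19221
Highest is cycle (3) at 1.1922 (>1, arbitrage).

1.1922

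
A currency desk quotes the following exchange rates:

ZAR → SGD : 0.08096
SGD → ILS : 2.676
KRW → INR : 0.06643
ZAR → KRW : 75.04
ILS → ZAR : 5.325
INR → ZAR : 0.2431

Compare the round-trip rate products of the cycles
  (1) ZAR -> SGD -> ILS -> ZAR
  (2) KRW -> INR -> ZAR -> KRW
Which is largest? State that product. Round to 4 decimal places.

(1) 0.08096 × 2.676 × 5.325 = 1.15366
(2) 0.06643 × 0.2431 × 75.04 = 1.21183
Highest is cycle (2) at 1.2118 (>1, arbitrage).

1.2118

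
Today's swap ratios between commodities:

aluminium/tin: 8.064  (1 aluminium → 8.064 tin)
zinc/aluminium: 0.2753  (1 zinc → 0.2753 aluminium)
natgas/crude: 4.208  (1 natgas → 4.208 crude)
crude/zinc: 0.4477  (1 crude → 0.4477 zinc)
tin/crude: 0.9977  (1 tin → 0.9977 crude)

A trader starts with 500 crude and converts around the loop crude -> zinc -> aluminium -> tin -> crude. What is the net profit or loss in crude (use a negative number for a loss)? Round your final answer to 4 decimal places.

-4.1917

500 crude × 0.4477 = 223.85 zinc
223.85 zinc × 0.2753 = 61.625905 aluminium
61.625905 aluminium × 8.064 = 496.95129792 tin
496.95129792 tin × 0.9977 = 495.808309934784 crude
Net change: 495.808309934784 − 500 = -4.191690065216 crude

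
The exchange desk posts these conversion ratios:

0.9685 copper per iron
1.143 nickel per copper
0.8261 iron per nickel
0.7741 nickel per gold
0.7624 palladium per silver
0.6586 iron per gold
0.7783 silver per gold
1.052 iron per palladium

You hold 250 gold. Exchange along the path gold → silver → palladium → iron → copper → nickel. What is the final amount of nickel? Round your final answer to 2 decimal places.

250 gold × 0.7783 = 194.575 silver
194.575 silver × 0.7624 = 148.34398 palladium
148.34398 palladium × 1.052 = 156.05786696 iron
156.05786696 iron × 0.9685 = 151.14204415076 copper
151.14204415076 copper × 1.143 = 172.75535646431868 nickel

172.76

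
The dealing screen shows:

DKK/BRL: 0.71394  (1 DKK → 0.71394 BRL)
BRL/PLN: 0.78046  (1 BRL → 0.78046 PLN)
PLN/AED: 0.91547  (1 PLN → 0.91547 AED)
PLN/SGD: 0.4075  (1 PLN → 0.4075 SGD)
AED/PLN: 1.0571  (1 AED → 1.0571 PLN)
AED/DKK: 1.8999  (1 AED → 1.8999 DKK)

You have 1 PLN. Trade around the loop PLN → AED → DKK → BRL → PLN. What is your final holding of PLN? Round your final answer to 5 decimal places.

1 PLN × 0.91547 = 0.91547 AED
0.91547 AED × 1.8999 = 1.739301453 DKK
1.739301453 DKK × 0.71394 = 1.24175687935482 BRL
1.24175687935482 BRL × 0.78046 = 0.9691415740612628172 PLN

0.96914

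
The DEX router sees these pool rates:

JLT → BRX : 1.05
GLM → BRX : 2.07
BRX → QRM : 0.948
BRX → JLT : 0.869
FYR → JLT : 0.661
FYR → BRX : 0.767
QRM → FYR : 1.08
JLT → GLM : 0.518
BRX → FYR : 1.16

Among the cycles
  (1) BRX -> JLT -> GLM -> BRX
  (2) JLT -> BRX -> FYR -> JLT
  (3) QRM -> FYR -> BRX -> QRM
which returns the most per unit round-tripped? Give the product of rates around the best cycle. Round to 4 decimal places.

(1) 0.869 × 0.518 × 2.07 = 0.93179
(2) 1.05 × 1.16 × 0.661 = 0.80510
(3) 1.08 × 0.767 × 0.948 = 0.78529
Highest is cycle (1) at 0.9318 (≤1, no arbitrage).

0.9318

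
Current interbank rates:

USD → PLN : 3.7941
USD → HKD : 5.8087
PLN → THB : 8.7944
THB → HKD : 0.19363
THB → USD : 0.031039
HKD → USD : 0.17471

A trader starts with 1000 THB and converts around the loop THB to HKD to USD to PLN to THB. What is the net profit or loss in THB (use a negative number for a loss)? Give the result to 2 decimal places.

128.77

1000 THB × 0.19363 = 193.63 HKD
193.63 HKD × 0.17471 = 33.8290973 USD
33.8290973 USD × 3.7941 = 128.35097806593 PLN
128.35097806593 PLN × 8.7944 = 1128.769841503014792 THB
Net change: 1128.769841503014792 − 1000 = 128.769841503014792 THB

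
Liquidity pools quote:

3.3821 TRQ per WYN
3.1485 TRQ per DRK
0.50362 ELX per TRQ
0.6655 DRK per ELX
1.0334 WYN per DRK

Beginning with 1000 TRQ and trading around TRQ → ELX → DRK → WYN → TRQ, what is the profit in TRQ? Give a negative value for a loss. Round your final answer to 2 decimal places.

171.40

1000 TRQ × 0.50362 = 503.62 ELX
503.62 ELX × 0.6655 = 335.15911 DRK
335.15911 DRK × 1.0334 = 346.353424274 WYN
346.353424274 WYN × 3.3821 = 1171.4019162370954 TRQ
Net change: 1171.4019162370954 − 1000 = 171.4019162370954 TRQ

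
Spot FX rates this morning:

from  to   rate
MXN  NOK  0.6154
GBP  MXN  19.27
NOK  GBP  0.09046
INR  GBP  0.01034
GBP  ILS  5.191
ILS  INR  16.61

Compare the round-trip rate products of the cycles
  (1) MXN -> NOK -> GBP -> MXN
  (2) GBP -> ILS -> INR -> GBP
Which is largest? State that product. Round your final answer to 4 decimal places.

1.0727

(1) 0.6154 × 0.09046 × 19.27 = 1.07274
(2) 5.191 × 16.61 × 0.01034 = 0.89154
Highest is cycle (1) at 1.0727 (>1, arbitrage).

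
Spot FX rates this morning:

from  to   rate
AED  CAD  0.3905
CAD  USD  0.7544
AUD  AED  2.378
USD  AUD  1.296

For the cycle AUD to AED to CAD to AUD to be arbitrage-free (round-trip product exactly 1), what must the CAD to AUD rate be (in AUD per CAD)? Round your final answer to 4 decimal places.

1.0769

Known legs of the cycle: 2.378 × 0.3905 = 0.928609
For no arbitrage the full-cycle product must be 1, so the missing rate is 1 / 0.928609 ≈ 1.076880.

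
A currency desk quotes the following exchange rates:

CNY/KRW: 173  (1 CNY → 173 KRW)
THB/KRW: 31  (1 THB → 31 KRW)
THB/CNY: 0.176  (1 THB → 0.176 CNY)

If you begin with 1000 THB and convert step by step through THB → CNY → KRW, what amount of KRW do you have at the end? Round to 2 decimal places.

1000 THB × 0.176 = 176 CNY
176 CNY × 173 = 30448 KRW

30448.00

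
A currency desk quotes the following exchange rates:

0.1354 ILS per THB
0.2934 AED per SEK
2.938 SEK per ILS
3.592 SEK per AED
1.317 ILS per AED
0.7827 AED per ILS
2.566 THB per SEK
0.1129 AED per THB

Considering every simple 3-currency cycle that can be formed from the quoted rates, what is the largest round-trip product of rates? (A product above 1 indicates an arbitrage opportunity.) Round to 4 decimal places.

1.1353

ILS→SEK→AED→ILS: 2.938 × 0.2934 × 1.317 = 1.13527
SEK→THB→AED→SEK: 2.566 × 0.1129 × 3.592 = 1.04061
ILS→SEK→THB→ILS: 2.938 × 2.566 × 0.1354 = 1.02077
Maximum is ILS→SEK→AED→ILS at 1.1353; arbitrage exists.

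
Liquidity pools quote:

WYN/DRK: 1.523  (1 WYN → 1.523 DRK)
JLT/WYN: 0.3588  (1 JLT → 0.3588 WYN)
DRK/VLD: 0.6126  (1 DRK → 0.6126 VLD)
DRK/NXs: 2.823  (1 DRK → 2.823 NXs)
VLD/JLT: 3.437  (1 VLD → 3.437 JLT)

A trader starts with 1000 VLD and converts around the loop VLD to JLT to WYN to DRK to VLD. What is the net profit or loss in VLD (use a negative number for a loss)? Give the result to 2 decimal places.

150.56

1000 VLD × 3.437 = 3437 JLT
3437 JLT × 0.3588 = 1233.1956 WYN
1233.1956 WYN × 1.523 = 1878.1568988 DRK
1878.1568988 DRK × 0.6126 = 1150.55891620488 VLD
Net change: 1150.55891620488 − 1000 = 150.55891620488 VLD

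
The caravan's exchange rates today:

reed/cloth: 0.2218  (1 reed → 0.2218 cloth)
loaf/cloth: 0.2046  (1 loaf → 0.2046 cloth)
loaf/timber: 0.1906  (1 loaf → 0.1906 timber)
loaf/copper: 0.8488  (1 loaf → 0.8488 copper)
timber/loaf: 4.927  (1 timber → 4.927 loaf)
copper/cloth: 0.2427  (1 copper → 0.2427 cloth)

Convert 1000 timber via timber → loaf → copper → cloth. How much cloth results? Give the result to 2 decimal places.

1014.98

1000 timber × 4.927 = 4927 loaf
4927 loaf × 0.8488 = 4182.0376 copper
4182.0376 copper × 0.2427 = 1014.98052552 cloth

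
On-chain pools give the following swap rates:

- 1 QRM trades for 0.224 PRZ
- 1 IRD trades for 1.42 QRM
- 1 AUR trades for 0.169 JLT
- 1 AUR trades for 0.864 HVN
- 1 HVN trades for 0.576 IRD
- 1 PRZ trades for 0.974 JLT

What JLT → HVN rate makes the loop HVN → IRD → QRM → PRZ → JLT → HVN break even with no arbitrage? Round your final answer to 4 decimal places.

Known legs of the cycle: 0.576 × 1.42 × 0.224 × 0.974 = 0.17845051392
For no arbitrage the full-cycle product must be 1, so the missing rate is 1 / 0.17845051392 ≈ 5.603794.

5.6038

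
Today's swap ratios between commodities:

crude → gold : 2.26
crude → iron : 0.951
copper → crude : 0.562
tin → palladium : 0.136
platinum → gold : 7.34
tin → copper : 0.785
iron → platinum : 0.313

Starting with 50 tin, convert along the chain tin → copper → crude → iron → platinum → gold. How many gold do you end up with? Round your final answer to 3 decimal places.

48.194

50 tin × 0.785 = 39.25 copper
39.25 copper × 0.562 = 22.0585 crude
22.0585 crude × 0.951 = 20.9776335 iron
20.9776335 iron × 0.313 = 6.5659992855 platinum
6.5659992855 platinum × 7.34 = 48.19443475557 gold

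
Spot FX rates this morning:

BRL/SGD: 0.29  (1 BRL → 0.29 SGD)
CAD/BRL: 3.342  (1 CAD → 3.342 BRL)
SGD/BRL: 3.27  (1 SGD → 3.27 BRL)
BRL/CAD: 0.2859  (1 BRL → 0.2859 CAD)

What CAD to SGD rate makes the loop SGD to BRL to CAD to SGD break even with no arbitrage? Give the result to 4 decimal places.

1.0696

Known legs of the cycle: 3.27 × 0.2859 = 0.934893
For no arbitrage the full-cycle product must be 1, so the missing rate is 1 / 0.934893 ≈ 1.069641.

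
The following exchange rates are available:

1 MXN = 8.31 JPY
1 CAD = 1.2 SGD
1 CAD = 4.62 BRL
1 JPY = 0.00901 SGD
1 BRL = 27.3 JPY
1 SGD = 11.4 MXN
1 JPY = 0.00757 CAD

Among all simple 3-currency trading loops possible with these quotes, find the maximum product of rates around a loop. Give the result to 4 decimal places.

0.9548

CAD→BRL→JPY→CAD: 4.62 × 27.3 × 0.00757 = 0.95477
MXN→JPY→SGD→MXN: 8.31 × 0.00901 × 11.4 = 0.85355
Maximum is CAD→BRL→JPY→CAD at 0.9548; no arbitrage — every cycle loses value.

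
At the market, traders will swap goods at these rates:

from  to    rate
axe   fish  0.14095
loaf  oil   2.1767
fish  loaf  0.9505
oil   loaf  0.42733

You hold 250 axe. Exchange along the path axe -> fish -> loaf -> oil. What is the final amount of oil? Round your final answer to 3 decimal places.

250 axe × 0.14095 = 35.2375 fish
35.2375 fish × 0.9505 = 33.49324375 loaf
33.49324375 loaf × 2.1767 = 72.904743670625 oil

72.905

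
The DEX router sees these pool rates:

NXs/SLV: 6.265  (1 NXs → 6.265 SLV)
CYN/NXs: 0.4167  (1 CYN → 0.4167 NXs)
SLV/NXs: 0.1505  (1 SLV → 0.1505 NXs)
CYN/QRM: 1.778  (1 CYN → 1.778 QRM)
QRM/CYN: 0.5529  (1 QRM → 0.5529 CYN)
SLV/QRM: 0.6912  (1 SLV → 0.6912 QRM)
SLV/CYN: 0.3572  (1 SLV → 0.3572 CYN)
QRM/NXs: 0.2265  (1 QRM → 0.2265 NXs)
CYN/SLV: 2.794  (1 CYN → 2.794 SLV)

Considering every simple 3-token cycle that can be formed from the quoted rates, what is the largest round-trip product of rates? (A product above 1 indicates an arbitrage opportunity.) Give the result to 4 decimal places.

1.0678

SLV→QRM→CYN→SLV: 0.6912 × 0.5529 × 2.794 = 1.06777
SLV→QRM→NXs→SLV: 0.6912 × 0.2265 × 6.265 = 0.98083
SLV→CYN→NXs→SLV: 0.3572 × 0.4167 × 6.265 = 0.93252
Maximum is SLV→QRM→CYN→SLV at 1.0678; arbitrage exists.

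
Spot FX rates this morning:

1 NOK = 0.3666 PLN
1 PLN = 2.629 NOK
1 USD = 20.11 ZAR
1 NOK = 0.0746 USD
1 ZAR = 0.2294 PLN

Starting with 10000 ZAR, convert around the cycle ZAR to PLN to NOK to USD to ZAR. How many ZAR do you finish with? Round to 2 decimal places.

9047.63

10000 ZAR × 0.2294 = 2294 PLN
2294 PLN × 2.629 = 6030.926 NOK
6030.926 NOK × 0.0746 = 449.9070796 USD
449.9070796 USD × 20.11 = 9047.631370756 ZAR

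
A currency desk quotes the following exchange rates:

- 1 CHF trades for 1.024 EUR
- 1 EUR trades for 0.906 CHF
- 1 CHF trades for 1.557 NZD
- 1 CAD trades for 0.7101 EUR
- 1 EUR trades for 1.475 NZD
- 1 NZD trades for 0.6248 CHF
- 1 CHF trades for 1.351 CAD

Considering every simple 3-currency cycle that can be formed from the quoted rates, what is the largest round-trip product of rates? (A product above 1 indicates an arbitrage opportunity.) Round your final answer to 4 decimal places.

0.9437

CHF→EUR→NZD→CHF: 1.024 × 1.475 × 0.6248 = 0.94370
CHF→CAD→EUR→CHF: 1.351 × 0.7101 × 0.906 = 0.86917
Maximum is CHF→EUR→NZD→CHF at 0.9437; no arbitrage — every cycle loses value.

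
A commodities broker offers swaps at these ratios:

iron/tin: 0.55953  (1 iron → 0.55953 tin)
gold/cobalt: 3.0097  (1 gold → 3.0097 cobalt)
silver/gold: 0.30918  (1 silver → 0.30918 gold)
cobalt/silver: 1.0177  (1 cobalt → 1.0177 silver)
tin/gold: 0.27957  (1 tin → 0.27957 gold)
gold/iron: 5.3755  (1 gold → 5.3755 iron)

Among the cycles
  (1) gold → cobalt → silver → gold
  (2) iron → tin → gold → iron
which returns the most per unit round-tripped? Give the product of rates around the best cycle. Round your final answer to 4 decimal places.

(1) 3.0097 × 1.0177 × 0.30918 = 0.94701
(2) 0.55953 × 0.27957 × 5.3755 = 0.84088
Highest is cycle (1) at 0.9470 (≤1, no arbitrage).

0.9470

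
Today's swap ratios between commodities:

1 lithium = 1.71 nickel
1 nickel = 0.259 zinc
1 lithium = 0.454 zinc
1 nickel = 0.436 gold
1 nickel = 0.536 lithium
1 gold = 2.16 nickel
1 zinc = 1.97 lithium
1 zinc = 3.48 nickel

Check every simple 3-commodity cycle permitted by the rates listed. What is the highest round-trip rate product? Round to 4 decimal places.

zinc→lithium→nickel→zinc: 1.97 × 1.71 × 0.259 = 0.87249
zinc→nickel→lithium→zinc: 3.48 × 0.536 × 0.454 = 0.84684
Maximum is zinc→lithium→nickel→zinc at 0.8725; no arbitrage — every cycle loses value.

0.8725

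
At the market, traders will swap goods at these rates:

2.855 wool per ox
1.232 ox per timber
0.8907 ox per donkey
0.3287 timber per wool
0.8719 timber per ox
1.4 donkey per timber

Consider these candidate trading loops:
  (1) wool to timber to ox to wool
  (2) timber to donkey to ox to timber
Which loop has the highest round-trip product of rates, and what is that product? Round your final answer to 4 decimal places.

(1) 0.3287 × 1.232 × 2.855 = 1.15616
(2) 1.4 × 0.8907 × 0.8719 = 1.08724
Highest is cycle (1) at 1.1562 (>1, arbitrage).

1.1562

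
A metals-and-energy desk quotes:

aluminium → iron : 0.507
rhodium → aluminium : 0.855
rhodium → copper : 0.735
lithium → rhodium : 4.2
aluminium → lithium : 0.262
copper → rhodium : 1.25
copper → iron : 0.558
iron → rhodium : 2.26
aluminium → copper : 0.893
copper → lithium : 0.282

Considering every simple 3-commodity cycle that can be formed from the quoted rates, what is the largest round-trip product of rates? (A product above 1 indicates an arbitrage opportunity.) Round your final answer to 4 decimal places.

0.9797

aluminium→iron→rhodium→aluminium: 0.507 × 2.26 × 0.855 = 0.97968
copper→rhodium→aluminium→copper: 1.25 × 0.855 × 0.893 = 0.95439
aluminium→lithium→rhodium→aluminium: 0.262 × 4.2 × 0.855 = 0.94084
copper→iron→rhodium→copper: 0.558 × 2.26 × 0.735 = 0.92689
copper→lithium→rhodium→copper: 0.282 × 4.2 × 0.735 = 0.87053
Maximum is aluminium→iron→rhodium→aluminium at 0.9797; no arbitrage — every cycle loses value.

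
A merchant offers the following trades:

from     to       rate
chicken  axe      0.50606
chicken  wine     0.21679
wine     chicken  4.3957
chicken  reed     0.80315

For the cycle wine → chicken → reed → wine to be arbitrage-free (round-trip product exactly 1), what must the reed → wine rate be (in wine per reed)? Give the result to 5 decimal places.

Known legs of the cycle: 4.3957 × 0.80315 = 3.530406455
For no arbitrage the full-cycle product must be 1, so the missing rate is 1 / 3.530406455 ≈ 0.2832535.

0.28325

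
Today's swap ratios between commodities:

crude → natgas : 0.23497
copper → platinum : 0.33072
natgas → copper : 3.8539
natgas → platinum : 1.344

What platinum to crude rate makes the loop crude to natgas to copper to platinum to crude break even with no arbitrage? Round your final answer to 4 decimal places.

3.3391

Known legs of the cycle: 0.23497 × 3.8539 × 0.33072 = 0.29948378802576
For no arbitrage the full-cycle product must be 1, so the missing rate is 1 / 0.29948378802576 ≈ 3.339079.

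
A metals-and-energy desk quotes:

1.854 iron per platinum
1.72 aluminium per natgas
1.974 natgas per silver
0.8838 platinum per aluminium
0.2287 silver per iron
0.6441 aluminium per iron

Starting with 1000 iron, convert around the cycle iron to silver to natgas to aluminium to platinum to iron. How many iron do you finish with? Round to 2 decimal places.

1000 iron × 0.2287 = 228.7 silver
228.7 silver × 1.974 = 451.4538 natgas
451.4538 natgas × 1.72 = 776.500536 aluminium
776.500536 aluminium × 0.8838 = 686.2711737168 platinum
686.2711737168 platinum × 1.854 = 1272.3467560709472 iron

1272.35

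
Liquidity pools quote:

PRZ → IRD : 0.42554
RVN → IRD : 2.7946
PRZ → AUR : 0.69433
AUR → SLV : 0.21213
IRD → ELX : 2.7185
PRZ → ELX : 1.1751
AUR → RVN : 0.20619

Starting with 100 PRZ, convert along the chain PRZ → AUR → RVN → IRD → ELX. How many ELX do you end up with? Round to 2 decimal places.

108.76

100 PRZ × 0.69433 = 69.433 AUR
69.433 AUR × 0.20619 = 14.31639027 RVN
14.31639027 RVN × 2.7946 = 40.008584248542 IRD
40.008584248542 IRD × 2.7185 = 108.763336279661427 ELX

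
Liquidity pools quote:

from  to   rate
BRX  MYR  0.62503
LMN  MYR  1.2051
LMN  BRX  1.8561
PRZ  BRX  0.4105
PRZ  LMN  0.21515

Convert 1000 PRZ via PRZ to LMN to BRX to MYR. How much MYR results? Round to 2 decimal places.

249.60

1000 PRZ × 0.21515 = 215.15 LMN
215.15 LMN × 1.8561 = 399.339915 BRX
399.339915 BRX × 0.62503 = 249.59942707245 MYR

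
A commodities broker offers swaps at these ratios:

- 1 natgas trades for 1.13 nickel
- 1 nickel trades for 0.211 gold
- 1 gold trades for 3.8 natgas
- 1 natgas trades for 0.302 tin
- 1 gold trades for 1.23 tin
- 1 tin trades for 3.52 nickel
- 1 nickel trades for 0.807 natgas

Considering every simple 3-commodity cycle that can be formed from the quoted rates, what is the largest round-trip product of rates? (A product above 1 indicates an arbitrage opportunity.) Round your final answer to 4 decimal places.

gold→tin→nickel→gold: 1.23 × 3.52 × 0.211 = 0.91355
gold→natgas→nickel→gold: 3.8 × 1.13 × 0.211 = 0.90603
natgas→tin→nickel→natgas: 0.302 × 3.52 × 0.807 = 0.85787
Maximum is gold→tin→nickel→gold at 0.9135; no arbitrage — every cycle loses value.

0.9135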